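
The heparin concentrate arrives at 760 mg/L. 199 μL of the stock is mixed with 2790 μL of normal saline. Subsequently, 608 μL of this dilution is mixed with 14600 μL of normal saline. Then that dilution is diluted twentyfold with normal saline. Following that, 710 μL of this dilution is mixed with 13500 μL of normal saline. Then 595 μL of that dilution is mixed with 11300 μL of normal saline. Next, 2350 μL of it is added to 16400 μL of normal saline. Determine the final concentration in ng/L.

Overall dilution factor = 15.02 × 25.01 × 20 × 20.01 × 19.99 × 7.979 = 2.40 × 10⁷.
760 mg/L / 2.40 × 10⁷ = 3.17 × 10⁻⁵ mg/L = 31.7 ng/L.

31.7 ng/L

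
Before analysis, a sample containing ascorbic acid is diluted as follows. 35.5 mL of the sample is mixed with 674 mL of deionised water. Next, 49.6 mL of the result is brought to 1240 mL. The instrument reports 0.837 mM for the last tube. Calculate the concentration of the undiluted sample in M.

Overall dilution factor = 19.99 × 25 = 500.
Original = 0.837 mM × 500 = 418 mM = 0.418 M.

0.418 M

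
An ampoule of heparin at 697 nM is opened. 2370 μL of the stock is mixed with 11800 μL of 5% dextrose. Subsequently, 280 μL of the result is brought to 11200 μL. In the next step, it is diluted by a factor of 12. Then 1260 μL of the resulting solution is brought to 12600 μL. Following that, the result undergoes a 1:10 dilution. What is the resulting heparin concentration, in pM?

2.43 pM

Overall dilution factor = 5.979 × 40 × 12 × 10 × 10 = 2.87 × 10⁵.
697 nM / 2.87 × 10⁵ = 2.43 × 10⁻³ nM = 2.43 pM.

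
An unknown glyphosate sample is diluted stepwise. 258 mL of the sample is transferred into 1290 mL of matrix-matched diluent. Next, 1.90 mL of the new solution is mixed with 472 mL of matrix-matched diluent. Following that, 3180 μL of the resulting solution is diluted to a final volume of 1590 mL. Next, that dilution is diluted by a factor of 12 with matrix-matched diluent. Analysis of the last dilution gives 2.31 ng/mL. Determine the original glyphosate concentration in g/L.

Overall dilution factor = 6 × 249.4 × 500 × 12 = 8.98 × 10⁶.
Original = 2.31 ng/mL × 8.98 × 10⁶ = 2.07 × 10⁷ ng/mL = 20.7 g/L.

20.7 g/L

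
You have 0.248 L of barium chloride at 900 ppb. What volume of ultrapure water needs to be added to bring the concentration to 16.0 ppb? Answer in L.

13.7 L

V₂ = C₁V₁/C₂ = 900 × 0.248 / 16.0 = 14.0 L.
Diluent to add = V₂ − V₁ = 14.0 − 0.248 = 13.7 L.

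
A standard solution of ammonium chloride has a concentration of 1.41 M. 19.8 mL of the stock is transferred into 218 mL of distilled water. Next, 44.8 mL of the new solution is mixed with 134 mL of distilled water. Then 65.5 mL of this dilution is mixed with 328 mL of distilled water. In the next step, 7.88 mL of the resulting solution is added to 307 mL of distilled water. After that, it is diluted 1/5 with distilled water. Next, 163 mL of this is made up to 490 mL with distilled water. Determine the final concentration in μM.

8.15 μM

Overall dilution factor = 12.01 × 3.991 × 6.008 × 39.96 × 5 × 3.006 = 1.73 × 10⁵.
1.41 M / 1.73 × 10⁵ = 8.15 × 10⁻⁶ M = 8.15 μM.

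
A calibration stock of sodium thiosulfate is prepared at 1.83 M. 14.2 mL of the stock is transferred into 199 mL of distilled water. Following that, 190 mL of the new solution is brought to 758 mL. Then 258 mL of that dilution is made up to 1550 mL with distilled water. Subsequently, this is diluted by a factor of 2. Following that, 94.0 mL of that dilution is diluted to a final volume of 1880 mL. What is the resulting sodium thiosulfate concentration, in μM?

Overall dilution factor = 15.01 × 3.989 × 6.008 × 2 × 20 = 1.44 × 10⁴.
1.83 M / 1.44 × 10⁴ = 1.27 × 10⁻⁴ M = 127 μM.

127 μM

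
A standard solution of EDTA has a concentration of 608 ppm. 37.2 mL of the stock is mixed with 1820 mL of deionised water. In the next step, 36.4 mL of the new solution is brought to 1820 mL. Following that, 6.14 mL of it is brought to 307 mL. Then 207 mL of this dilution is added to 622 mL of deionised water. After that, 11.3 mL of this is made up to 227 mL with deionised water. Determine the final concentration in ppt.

60.6 ppt

Overall dilution factor = 49.92 × 50 × 50 × 4.005 × 20.09 = 1.00 × 10⁷.
608 ppm / 1.00 × 10⁷ = 6.06 × 10⁻⁵ ppm = 60.6 ppt.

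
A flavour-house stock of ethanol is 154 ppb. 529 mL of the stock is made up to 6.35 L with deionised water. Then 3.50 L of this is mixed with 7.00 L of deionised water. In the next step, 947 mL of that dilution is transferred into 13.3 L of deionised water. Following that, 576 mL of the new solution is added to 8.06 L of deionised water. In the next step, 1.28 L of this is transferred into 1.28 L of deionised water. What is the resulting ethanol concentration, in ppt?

Overall dilution factor = 12.00 × 3 × 15.04 × 14.99 × 2 = 1.62 × 10⁴.
154 ppb / 1.62 × 10⁴ = 9.48 × 10⁻³ ppb = 9.48 ppt.

9.48 ppt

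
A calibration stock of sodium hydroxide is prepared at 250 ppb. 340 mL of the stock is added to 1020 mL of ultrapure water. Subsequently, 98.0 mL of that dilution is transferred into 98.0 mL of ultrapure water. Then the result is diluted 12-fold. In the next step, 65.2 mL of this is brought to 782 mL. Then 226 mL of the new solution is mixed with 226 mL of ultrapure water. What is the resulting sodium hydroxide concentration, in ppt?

109 ppt

Overall dilution factor = 4 × 2 × 12 × 11.99 × 2 = 2303.
250 ppb / 2303 = 0.109 ppb = 109 ppt.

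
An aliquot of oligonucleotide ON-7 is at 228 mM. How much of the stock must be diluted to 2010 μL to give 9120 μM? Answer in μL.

80.4 μL

9120 μM = 9.12 mM.
V₁ = C₂V₂/C₁ = 9.12 × 2010 / 228 = 80.4 μL.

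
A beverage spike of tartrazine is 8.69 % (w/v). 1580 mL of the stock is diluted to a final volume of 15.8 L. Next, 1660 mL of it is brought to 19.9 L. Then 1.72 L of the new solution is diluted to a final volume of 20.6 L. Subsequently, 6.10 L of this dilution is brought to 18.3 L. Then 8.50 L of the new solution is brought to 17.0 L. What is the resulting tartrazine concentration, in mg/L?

Overall dilution factor = 10 × 11.99 × 11.98 × 3 × 2 = 8615.
8.69 % (w/v) / 8615 = 1.01 × 10⁻³ % (w/v) = 10.1 mg/L.

10.1 mg/L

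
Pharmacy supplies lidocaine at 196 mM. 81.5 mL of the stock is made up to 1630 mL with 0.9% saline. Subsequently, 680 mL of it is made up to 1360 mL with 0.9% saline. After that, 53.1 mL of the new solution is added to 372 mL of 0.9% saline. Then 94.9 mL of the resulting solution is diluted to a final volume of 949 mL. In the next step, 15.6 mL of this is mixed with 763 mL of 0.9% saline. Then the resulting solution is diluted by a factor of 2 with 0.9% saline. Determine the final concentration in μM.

0.613 μM

Overall dilution factor = 20 × 2 × 8.006 × 10 × 49.91 × 2 = 3.20 × 10⁵.
196 mM / 3.20 × 10⁵ = 6.13 × 10⁻⁴ mM = 0.613 μM.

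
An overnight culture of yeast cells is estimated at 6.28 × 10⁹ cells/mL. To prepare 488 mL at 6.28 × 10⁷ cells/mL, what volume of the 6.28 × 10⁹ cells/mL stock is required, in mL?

4.88 mL

V₁ = C₂V₂/C₁ = 6.28 × 10⁷ × 488 / 6.28 × 10⁹ = 4.88 mL.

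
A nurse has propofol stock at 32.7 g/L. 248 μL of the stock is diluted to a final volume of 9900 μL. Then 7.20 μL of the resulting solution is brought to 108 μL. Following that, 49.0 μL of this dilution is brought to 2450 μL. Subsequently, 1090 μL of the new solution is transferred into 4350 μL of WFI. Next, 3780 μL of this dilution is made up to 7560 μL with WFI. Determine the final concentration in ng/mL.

109 ng/mL

Overall dilution factor = 39.92 × 15 × 50 × 4.991 × 2 = 2.99 × 10⁵.
32.7 g/L / 2.99 × 10⁵ = 1.09 × 10⁻⁴ g/L = 109 ng/mL.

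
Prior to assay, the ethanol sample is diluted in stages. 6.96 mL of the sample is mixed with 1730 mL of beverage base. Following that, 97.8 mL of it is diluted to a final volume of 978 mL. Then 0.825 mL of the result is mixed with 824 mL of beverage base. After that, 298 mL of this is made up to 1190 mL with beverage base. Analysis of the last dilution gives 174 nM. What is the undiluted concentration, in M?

Overall dilution factor = 249.6 × 10 × 999.8 × 3.993 = 9.96 × 10⁶.
Original = 174 nM × 9.96 × 10⁶ = 1.73 × 10⁹ nM = 1.73 M.

1.73 M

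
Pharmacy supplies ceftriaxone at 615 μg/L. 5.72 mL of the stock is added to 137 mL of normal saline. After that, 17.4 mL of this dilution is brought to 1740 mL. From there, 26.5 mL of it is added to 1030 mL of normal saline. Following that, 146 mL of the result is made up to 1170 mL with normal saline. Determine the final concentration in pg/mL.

Overall dilution factor = 24.95 × 100 × 39.87 × 8.014 = 7.97 × 10⁵.
615 μg/L / 7.97 × 10⁵ = 7.71 × 10⁻⁴ μg/L = 0.771 pg/mL.

0.771 pg/mL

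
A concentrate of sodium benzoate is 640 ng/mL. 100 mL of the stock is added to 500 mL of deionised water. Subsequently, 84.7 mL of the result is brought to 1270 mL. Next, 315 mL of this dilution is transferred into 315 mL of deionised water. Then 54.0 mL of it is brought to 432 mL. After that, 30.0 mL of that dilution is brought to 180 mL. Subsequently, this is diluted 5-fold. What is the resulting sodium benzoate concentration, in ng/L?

14.8 ng/L

Overall dilution factor = 6 × 14.99 × 2 × 8 × 6 × 5 = 4.32 × 10⁴.
640 ng/mL / 4.32 × 10⁴ = 0.0148 ng/mL = 14.8 ng/L.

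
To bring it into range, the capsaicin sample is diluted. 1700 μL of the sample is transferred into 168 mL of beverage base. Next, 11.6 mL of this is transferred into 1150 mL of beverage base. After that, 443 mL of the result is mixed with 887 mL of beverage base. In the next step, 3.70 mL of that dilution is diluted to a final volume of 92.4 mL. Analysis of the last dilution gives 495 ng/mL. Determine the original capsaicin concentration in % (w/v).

Overall dilution factor = 99.82 × 100.1 × 3.002 × 24.97 = 7.49 × 10⁵.
Original = 495 ng/mL × 7.49 × 10⁵ = 3.71 × 10⁸ ng/mL = 37.1 % (w/v).

37.1 % (w/v)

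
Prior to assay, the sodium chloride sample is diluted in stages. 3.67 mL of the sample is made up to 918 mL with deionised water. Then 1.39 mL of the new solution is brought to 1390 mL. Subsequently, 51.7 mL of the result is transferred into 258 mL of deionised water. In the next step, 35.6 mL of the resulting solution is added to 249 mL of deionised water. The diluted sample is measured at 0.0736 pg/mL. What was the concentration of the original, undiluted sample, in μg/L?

Overall dilution factor = 250.1 × 1000 × 5.990 × 7.994 = 1.20 × 10⁷.
Original = 0.0736 pg/mL × 1.20 × 10⁷ = 8.82 × 10⁵ pg/mL = 882 μg/L.

882 μg/L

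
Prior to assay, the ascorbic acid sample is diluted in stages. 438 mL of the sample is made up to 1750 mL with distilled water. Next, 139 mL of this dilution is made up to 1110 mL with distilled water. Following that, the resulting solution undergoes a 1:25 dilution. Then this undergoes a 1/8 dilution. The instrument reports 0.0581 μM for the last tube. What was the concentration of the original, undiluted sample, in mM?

0.371 mM

Overall dilution factor = 3.995 × 7.986 × 25 × 8 = 6381.
Original = 0.0581 μM × 6381 = 371 μM = 0.371 mM.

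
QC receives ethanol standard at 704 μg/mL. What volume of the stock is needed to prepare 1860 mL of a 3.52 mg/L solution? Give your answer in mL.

3.52 mg/L = 3.52 μg/mL.
V₁ = C₂V₂/C₁ = 3.52 × 1860 / 704 = 9.30 mL.

9.30 mL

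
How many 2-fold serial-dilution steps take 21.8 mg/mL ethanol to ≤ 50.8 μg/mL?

9

Need 2ⁿ ≥ 429, so n ≥ log(429)/log(2) = 8.75.
Minimum whole steps: n = 9.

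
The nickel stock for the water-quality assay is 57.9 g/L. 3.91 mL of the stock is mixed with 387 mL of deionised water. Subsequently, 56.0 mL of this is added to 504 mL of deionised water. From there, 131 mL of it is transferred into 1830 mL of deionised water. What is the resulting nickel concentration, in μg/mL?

Overall dilution factor = 99.98 × 10 × 14.97 = 1.50 × 10⁴.
57.9 g/L / 1.50 × 10⁴ = 3.87 × 10⁻³ g/L = 3.87 μg/mL.

3.87 μg/mL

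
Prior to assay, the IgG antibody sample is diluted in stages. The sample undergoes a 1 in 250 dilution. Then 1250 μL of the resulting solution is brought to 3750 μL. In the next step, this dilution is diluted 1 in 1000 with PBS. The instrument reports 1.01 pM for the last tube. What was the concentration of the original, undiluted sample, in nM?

757 nM

Overall dilution factor = 250 × 3 × 1000 = 7.50 × 10⁵.
Original = 1.01 pM × 7.50 × 10⁵ = 7.58 × 10⁵ pM = 757 nM.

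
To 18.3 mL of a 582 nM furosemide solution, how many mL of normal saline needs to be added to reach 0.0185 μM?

557 mL

0.0185 μM = 18.5 nM.
V₂ = C₁V₁/C₂ = 582 × 18.3 / 18.5 = 576 mL.
Diluent to add = V₂ − V₁ = 576 − 18.3 = 557 mL.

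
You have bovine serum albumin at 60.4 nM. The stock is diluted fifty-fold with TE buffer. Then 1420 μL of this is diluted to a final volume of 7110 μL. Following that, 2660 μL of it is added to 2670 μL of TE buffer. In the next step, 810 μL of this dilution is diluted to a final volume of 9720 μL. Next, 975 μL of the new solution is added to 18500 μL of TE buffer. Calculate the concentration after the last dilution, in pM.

Overall dilution factor = 50 × 5.007 × 2.004 × 12 × 19.97 = 1.20 × 10⁵.
60.4 nM / 1.20 × 10⁵ = 5.02 × 10⁻⁴ nM = 0.502 pM.

0.502 pM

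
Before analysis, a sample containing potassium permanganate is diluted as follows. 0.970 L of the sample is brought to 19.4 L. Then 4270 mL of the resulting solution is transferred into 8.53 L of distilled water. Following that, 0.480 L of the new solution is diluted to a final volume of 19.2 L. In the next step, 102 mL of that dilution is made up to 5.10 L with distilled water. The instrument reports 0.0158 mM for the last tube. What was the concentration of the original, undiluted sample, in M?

Overall dilution factor = 20 × 2.998 × 40 × 50 = 1.20 × 10⁵.
Original = 0.0158 mM × 1.20 × 10⁵ = 1895 mM = 1.89 M.

1.89 M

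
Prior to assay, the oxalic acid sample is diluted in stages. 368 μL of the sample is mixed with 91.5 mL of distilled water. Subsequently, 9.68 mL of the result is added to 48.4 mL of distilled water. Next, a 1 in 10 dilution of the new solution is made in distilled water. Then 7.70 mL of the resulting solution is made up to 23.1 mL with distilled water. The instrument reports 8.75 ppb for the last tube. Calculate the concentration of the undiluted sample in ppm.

Overall dilution factor = 249.6 × 6 × 10 × 3 = 4.49 × 10⁴.
Original = 8.75 ppb × 4.49 × 10⁴ = 3.93 × 10⁵ ppb = 393 ppm.

393 ppm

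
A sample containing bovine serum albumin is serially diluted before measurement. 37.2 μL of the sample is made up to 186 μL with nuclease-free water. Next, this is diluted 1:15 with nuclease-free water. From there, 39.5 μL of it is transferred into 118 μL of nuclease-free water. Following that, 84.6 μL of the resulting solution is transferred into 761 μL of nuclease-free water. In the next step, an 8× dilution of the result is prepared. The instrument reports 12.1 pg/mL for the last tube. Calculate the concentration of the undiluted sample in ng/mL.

Overall dilution factor = 5 × 15 × 3.987 × 9.995 × 8 = 2.39 × 10⁴.
Original = 12.1 pg/mL × 2.39 × 10⁴ = 2.89 × 10⁵ pg/mL = 289 ng/mL.

289 ng/mL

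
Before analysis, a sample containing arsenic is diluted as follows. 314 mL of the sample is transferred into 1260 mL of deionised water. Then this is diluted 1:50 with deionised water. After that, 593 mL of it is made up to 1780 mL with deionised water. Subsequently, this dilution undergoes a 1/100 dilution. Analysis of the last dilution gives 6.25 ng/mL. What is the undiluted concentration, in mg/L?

Overall dilution factor = 5.013 × 50 × 3.002 × 100 = 7.52 × 10⁴.
Original = 6.25 ng/mL × 7.52 × 10⁴ = 4.70 × 10⁵ ng/mL = 470 mg/L.

470 mg/L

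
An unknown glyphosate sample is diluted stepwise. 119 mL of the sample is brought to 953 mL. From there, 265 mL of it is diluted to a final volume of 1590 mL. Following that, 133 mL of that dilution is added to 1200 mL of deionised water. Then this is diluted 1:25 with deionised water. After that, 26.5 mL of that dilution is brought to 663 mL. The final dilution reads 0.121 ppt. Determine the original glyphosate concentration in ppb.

Overall dilution factor = 8.008 × 6 × 10.02 × 25 × 25.02 = 3.01 × 10⁵.
Original = 0.121 ppt × 3.01 × 10⁵ = 3.64 × 10⁴ ppt = 36.4 ppb.

36.4 ppb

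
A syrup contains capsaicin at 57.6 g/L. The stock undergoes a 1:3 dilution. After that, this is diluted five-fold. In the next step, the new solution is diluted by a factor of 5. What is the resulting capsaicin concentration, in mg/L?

768 mg/L

Overall dilution factor = 3 × 5 × 5 = 75.0.
57.6 g/L / 75.0 = 0.768 g/L = 768 mg/L.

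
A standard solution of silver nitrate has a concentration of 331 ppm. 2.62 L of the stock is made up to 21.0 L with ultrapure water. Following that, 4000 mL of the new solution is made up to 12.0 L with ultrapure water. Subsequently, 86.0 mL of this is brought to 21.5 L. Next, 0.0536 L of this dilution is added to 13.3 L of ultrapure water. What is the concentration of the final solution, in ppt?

221 ppt

Overall dilution factor = 8.015 × 3 × 250 × 249.1 = 1.50 × 10⁶.
331 ppm / 1.50 × 10⁶ = 2.21 × 10⁻⁴ ppm = 221 ppt.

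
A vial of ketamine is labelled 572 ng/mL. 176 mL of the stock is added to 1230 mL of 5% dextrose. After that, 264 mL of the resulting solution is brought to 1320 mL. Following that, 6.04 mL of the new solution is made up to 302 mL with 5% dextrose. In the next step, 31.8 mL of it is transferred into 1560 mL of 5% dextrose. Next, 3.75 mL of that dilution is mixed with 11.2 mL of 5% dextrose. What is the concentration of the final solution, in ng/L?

1.44 ng/L

Overall dilution factor = 7.989 × 5 × 50 × 50.06 × 3.987 = 3.99 × 10⁵.
572 ng/mL / 3.99 × 10⁵ = 1.44 × 10⁻³ ng/mL = 1.44 ng/L.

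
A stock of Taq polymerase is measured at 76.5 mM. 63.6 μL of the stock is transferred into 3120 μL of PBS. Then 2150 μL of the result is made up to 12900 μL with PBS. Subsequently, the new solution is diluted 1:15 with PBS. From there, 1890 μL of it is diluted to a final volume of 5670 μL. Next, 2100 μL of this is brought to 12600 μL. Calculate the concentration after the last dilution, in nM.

Overall dilution factor = 50.06 × 6 × 15 × 3 × 6 = 8.11 × 10⁴.
76.5 mM / 8.11 × 10⁴ = 9.43 × 10⁻⁴ mM = 943 nM.

943 nM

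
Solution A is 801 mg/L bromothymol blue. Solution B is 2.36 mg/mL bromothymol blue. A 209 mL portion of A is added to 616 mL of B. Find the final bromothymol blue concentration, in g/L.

C_B = 2.36 mg/mL = 2360 mg/L.
C_mix = (C_A·V_A + C_B·V_B)/(V_A + V_B) = (801×209 + 2360×616) / 825.0 = 1965 mg/L = 1.97 g/L.

1.97 g/L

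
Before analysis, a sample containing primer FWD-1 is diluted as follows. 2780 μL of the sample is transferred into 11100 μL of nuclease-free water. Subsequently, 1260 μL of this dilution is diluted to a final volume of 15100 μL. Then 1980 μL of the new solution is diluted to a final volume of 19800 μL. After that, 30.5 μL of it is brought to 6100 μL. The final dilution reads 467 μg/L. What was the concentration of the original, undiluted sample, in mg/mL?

Overall dilution factor = 4.993 × 11.98 × 10 × 200 = 1.20 × 10⁵.
Original = 467 μg/L × 1.20 × 10⁵ = 5.59 × 10⁷ μg/L = 55.9 mg/mL.

55.9 mg/mL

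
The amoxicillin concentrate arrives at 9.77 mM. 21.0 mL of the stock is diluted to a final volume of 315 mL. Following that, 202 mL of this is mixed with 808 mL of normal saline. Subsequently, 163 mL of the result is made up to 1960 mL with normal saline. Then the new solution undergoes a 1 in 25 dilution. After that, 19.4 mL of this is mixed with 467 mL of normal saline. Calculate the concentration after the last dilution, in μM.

0.0173 μM

Overall dilution factor = 15 × 5 × 12.02 × 25 × 25.07 = 5.65 × 10⁵.
9.77 mM / 5.65 × 10⁵ = 1.73 × 10⁻⁵ mM = 0.0173 μM.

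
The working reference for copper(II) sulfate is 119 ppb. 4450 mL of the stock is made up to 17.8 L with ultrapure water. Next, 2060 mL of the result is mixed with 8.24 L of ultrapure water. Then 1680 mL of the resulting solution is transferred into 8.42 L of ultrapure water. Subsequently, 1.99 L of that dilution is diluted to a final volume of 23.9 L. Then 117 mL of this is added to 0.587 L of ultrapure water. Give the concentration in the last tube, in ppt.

Overall dilution factor = 4 × 5 × 6.012 × 12.01 × 6.017 = 8689.
119 ppb / 8689 = 0.0137 ppb = 13.7 ppt.

13.7 ppt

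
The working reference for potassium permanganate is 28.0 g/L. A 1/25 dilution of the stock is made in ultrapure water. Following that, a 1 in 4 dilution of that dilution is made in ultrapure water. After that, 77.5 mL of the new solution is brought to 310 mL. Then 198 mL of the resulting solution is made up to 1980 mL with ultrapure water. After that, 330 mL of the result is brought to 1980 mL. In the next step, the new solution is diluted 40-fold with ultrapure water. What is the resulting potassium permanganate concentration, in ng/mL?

29.2 ng/mL

Overall dilution factor = 25 × 4 × 4 × 10 × 6 × 40 = 9.60 × 10⁵.
28.0 g/L / 9.60 × 10⁵ = 2.92 × 10⁻⁵ g/L = 29.2 ng/mL.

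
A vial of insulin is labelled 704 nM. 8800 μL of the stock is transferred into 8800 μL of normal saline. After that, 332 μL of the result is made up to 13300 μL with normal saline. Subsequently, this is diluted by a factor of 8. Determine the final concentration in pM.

1100 pM

Overall dilution factor = 2 × 40.06 × 8 = 641.
704 nM / 641 = 1.10 nM = 1100 pM.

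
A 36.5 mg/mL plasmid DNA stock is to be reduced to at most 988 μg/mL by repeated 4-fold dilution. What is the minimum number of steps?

3

Need 4ⁿ ≥ 36.9, so n ≥ log(36.9)/log(4) = 2.60.
Minimum whole steps: n = 3.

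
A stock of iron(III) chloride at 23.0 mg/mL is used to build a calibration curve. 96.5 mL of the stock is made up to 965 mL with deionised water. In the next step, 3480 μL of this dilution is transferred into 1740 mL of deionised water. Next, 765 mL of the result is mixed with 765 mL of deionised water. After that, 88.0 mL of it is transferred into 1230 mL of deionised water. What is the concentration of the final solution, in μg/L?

Overall dilution factor = 10 × 501 × 2 × 14.98 = 1.50 × 10⁵.
23.0 mg/mL / 1.50 × 10⁵ = 1.53 × 10⁻⁴ mg/mL = 153 μg/L.

153 μg/L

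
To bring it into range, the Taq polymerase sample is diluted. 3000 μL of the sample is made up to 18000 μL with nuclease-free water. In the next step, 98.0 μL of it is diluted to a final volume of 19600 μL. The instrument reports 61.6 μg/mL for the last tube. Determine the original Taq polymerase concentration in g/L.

Overall dilution factor = 6 × 200 = 1200.
Original = 61.6 μg/mL × 1200 = 7.39 × 10⁴ μg/mL = 73.9 g/L.

73.9 g/L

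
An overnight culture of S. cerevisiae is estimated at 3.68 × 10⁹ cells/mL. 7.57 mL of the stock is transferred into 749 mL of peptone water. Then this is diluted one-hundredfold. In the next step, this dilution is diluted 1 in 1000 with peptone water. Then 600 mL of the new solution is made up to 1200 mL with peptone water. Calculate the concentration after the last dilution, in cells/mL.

184 cells/mL

Overall dilution factor = 99.94 × 100 × 1000 × 2 = 2.00 × 10⁷.
3.68 × 10⁹ cells/mL / 2.00 × 10⁷ = 184 cells/mL.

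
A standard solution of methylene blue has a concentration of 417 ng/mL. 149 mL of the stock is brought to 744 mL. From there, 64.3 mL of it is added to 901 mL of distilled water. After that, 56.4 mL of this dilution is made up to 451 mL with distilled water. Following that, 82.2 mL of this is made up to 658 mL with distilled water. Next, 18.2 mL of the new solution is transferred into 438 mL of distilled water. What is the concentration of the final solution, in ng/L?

Overall dilution factor = 4.993 × 15.01 × 7.996 × 8.005 × 25.07 = 1.20 × 10⁵.
417 ng/mL / 1.20 × 10⁵ = 3.47 × 10⁻³ ng/mL = 3.47 ng/L.

3.47 ng/L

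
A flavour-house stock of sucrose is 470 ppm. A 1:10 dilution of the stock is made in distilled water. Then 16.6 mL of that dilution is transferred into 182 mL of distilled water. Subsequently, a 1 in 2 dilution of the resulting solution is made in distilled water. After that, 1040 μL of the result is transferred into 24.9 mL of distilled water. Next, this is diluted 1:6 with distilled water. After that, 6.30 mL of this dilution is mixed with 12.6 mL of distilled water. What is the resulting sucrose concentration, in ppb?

4.38 ppb

Overall dilution factor = 10 × 11.96 × 2 × 24.94 × 6 × 3 = 1.07 × 10⁵.
470 ppm / 1.07 × 10⁵ = 4.38 × 10⁻³ ppm = 4.38 ppb.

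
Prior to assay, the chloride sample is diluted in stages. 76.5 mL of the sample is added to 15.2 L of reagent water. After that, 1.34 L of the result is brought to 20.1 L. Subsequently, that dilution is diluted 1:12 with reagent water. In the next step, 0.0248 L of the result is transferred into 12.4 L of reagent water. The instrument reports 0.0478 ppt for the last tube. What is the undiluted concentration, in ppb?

861 ppb

Overall dilution factor = 199.7 × 15 × 12 × 501 = 1.80 × 10⁷.
Original = 0.0478 ppt × 1.80 × 10⁷ = 8.61 × 10⁵ ppt = 861 ppb.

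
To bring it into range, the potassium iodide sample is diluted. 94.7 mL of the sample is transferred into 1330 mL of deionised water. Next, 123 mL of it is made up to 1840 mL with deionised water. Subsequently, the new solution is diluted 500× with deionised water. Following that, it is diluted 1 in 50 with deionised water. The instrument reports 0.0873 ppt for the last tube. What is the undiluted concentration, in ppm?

Overall dilution factor = 15.04 × 14.96 × 500 × 50 = 5.63 × 10⁶.
Original = 0.0873 ppt × 5.63 × 10⁶ = 4.91 × 10⁵ ppt = 0.491 ppm.

0.491 ppm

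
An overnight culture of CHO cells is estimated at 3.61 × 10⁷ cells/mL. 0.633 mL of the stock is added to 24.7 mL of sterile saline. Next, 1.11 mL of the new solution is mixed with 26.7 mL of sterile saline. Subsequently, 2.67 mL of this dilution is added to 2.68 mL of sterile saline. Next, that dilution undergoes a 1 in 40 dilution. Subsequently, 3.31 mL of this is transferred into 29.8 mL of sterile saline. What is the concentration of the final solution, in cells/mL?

44.9 cells/mL

Overall dilution factor = 40.02 × 25.05 × 2.004 × 40 × 10.00 = 8.04 × 10⁵.
3.61 × 10⁷ cells/mL / 8.04 × 10⁵ = 44.9 cells/mL.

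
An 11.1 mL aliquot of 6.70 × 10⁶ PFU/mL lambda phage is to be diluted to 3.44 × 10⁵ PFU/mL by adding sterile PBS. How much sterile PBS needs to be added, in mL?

205 mL

V₂ = C₁V₁/C₂ = 6.70 × 10⁶ × 11.1 / 3.44 × 10⁵ = 216 mL.
Diluent to add = V₂ − V₁ = 216 − 11.1 = 205 mL.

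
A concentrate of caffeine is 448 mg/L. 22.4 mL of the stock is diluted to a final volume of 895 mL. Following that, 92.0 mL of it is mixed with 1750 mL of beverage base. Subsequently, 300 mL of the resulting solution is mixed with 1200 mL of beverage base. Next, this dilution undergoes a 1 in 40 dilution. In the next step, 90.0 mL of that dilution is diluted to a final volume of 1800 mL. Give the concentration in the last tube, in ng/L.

140 ng/L

Overall dilution factor = 39.96 × 20.02 × 5 × 40 × 20 = 3.20 × 10⁶.
448 mg/L / 3.20 × 10⁶ = 1.40 × 10⁻⁴ mg/L = 140 ng/L.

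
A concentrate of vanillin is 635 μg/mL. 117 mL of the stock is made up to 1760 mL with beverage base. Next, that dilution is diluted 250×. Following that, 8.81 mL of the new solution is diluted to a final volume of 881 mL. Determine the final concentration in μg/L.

Overall dilution factor = 15.04 × 250 × 100 = 3.76 × 10⁵.
635 μg/mL / 3.76 × 10⁵ = 1.69 × 10⁻³ μg/mL = 1.69 μg/L.

1.69 μg/L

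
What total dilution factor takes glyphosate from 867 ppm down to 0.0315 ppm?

Factor = C₀/C_target = 867 ppm / 0.0315 ppm = 2.75 × 10⁴.

2.75 × 10⁴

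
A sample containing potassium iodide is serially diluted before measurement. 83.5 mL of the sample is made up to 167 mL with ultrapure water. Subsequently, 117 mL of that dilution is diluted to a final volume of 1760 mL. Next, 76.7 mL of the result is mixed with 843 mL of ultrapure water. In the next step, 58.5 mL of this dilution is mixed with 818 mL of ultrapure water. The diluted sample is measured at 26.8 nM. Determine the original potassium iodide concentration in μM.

Overall dilution factor = 2 × 15.04 × 11.99 × 14.98 = 5405.
Original = 26.8 nM × 5405 = 1.45 × 10⁵ nM = 145 μM.

145 μM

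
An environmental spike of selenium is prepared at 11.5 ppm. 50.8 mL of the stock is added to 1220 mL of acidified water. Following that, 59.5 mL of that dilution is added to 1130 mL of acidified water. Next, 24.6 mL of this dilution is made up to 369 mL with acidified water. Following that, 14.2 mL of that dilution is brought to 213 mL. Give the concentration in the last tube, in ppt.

102 ppt

Overall dilution factor = 25.02 × 19.99 × 15 × 15 = 1.13 × 10⁵.
11.5 ppm / 1.13 × 10⁵ = 1.02 × 10⁻⁴ ppm = 102 ppt.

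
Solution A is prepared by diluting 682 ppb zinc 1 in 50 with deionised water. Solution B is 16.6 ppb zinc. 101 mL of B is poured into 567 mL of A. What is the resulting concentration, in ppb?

14.1 ppb

C_A = 682 ppb / 50 = 13.6 ppb.
C_mix = (C_A·V_A + C_B·V_B)/(V_A + V_B) = (13.6×567 + 16.6×101) / 668.0 = 14.1 ppb.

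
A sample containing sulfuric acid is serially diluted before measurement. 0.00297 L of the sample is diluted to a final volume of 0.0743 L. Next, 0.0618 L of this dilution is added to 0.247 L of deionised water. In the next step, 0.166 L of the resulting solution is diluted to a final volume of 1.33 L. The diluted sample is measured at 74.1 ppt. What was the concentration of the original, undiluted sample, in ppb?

74.2 ppb

Overall dilution factor = 25.02 × 4.997 × 8.012 = 1002.
Original = 74.1 ppt × 1002 = 7.42 × 10⁴ ppt = 74.2 ppb.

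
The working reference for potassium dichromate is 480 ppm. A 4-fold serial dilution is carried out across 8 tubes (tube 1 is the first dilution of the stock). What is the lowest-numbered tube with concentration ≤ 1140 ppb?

tube 5

Tube n has concentration 480 ppm / 4ⁿ.
Need 4ⁿ ≥ 480 ppm / 1140 ppb = 421, so n ≥ 4.36.
First such tube: n = 5.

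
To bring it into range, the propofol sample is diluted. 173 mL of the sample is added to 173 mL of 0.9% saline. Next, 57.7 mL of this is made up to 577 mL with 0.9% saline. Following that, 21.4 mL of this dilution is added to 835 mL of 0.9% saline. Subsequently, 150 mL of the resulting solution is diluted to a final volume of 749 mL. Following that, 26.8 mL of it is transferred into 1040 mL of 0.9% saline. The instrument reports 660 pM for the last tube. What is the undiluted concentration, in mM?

0.105 mM

Overall dilution factor = 2 × 10 × 40.02 × 4.993 × 39.81 = 1.59 × 10⁵.
Original = 660 pM × 1.59 × 10⁵ = 1.05 × 10⁸ pM = 0.105 mM.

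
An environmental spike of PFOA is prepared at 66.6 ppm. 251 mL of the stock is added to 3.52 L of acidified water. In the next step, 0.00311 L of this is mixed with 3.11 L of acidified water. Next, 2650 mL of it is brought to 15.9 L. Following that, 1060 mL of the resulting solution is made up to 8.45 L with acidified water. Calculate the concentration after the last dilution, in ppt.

Overall dilution factor = 15.02 × 1001 × 6 × 7.972 = 7.19 × 10⁵.
66.6 ppm / 7.19 × 10⁵ = 9.26 × 10⁻⁵ ppm = 92.6 ppt.

92.6 ppt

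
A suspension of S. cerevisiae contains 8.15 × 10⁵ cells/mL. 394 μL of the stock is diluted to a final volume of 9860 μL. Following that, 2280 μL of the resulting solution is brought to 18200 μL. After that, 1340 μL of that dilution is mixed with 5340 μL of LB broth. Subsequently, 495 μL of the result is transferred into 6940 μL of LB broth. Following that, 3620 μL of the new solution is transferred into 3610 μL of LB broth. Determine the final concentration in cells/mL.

27.3 cells/mL

Overall dilution factor = 25.03 × 7.982 × 4.985 × 15.02 × 1.997 = 2.99 × 10⁴.
8.15 × 10⁵ cells/mL / 2.99 × 10⁴ = 27.3 cells/mL.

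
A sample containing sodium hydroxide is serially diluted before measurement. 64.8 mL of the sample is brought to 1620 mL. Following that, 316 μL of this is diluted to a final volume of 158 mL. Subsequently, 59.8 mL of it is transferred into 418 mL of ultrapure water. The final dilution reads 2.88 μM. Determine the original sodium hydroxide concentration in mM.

Overall dilution factor = 25 × 500 × 7.990 = 9.99 × 10⁴.
Original = 2.88 μM × 9.99 × 10⁴ = 2.88 × 10⁵ μM = 288 mM.

288 mM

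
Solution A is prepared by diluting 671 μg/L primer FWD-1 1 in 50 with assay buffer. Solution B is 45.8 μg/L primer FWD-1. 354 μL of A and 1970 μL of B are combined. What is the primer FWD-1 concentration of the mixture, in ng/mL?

40.9 ng/mL

C_A = 671 μg/L / 50 = 13.4 μg/L.
C_mix = (C_A·V_A + C_B·V_B)/(V_A + V_B) = (13.4×354 + 45.8×1970) / 2324 = 40.9 μg/L = 40.9 ng/mL.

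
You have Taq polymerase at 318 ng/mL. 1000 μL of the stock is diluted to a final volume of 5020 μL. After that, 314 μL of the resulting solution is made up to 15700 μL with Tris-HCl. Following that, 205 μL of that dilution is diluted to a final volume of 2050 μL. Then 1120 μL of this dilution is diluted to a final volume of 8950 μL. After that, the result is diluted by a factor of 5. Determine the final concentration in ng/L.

3.17 ng/L

Overall dilution factor = 5.020 × 50 × 10 × 7.991 × 5 = 1.00 × 10⁵.
318 ng/mL / 1.00 × 10⁵ = 3.17 × 10⁻³ ng/mL = 3.17 ng/L.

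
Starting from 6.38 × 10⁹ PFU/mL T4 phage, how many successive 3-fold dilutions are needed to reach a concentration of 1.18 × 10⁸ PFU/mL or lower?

Need 3ⁿ ≥ 54.1, so n ≥ log(54.1)/log(3) = 3.63.
Minimum whole steps: n = 4.

4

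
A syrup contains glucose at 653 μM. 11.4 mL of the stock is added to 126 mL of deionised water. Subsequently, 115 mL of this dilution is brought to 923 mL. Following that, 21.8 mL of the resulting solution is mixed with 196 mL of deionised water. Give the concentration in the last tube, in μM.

Overall dilution factor = 12.05 × 8.026 × 9.991 = 966.
653 μM / 966 = 0.676 μM.

0.676 μM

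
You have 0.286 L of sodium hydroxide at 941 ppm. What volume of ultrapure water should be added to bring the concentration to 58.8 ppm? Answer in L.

V₂ = C₁V₁/C₂ = 941 × 0.286 / 58.8 = 4.58 L.
Diluent to add = V₂ − V₁ = 4.58 − 0.286 = 4.29 L.

4.29 L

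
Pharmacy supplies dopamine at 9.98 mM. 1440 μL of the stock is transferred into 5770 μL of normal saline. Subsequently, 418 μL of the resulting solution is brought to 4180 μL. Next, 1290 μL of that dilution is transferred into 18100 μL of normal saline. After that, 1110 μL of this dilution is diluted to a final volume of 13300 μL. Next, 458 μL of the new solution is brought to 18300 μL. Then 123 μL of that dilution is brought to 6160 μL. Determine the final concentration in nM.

0.553 nM

Overall dilution factor = 5.007 × 10 × 15.03 × 11.98 × 39.96 × 50.08 = 1.80 × 10⁷.
9.98 mM / 1.80 × 10⁷ = 5.53 × 10⁻⁷ mM = 0.553 nM.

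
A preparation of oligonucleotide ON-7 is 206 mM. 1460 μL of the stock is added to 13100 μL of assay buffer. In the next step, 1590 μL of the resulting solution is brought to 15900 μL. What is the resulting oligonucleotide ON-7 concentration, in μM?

Overall dilution factor = 9.973 × 10 = 99.7.
206 mM / 99.7 = 2.07 mM = 2070 μM.

2070 μM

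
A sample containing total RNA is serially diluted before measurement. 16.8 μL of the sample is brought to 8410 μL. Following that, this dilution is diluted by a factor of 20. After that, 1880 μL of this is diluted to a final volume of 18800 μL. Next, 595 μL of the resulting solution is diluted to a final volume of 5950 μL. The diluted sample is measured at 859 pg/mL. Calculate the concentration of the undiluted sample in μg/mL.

Overall dilution factor = 500.6 × 20 × 10 × 10 = 1.00 × 10⁶.
Original = 859 pg/mL × 1.00 × 10⁶ = 8.60 × 10⁸ pg/mL = 860 μg/mL.

860 μg/mL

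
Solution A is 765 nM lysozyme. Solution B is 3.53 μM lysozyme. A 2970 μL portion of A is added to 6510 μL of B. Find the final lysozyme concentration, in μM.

2.66 μM

C_B = 3.53 μM = 3530 nM.
C_mix = (C_A·V_A + C_B·V_B)/(V_A + V_B) = (765×2970 + 3530×6510) / 9480 = 2664 nM = 2.66 μM.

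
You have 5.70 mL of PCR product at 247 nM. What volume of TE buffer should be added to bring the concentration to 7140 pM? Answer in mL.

7140 pM = 7.14 nM.
V₂ = C₁V₁/C₂ = 247 × 5.70 / 7.14 = 197 mL.
Diluent to add = V₂ − V₁ = 197 − 5.70 = 191 mL.

191 mL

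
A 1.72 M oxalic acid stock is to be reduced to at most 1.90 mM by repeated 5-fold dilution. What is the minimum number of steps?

5

Need 5ⁿ ≥ 905, so n ≥ log(905)/log(5) = 4.23.
Minimum whole steps: n = 5.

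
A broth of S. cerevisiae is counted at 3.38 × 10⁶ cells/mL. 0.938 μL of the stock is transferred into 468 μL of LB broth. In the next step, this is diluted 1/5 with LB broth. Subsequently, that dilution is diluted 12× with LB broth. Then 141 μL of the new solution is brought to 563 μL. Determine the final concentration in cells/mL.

Overall dilution factor = 499.9 × 5 × 12 × 3.993 = 1.20 × 10⁵.
3.38 × 10⁶ cells/mL / 1.20 × 10⁵ = 28.2 cells/mL.

28.2 cells/mL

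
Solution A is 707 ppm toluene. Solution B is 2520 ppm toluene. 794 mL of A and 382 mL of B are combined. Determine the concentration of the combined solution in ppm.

C_mix = (C_A·V_A + C_B·V_B)/(V_A + V_B) = (707×794 + 2520×382) / 1176 = 1296 ppm.

1300 ppm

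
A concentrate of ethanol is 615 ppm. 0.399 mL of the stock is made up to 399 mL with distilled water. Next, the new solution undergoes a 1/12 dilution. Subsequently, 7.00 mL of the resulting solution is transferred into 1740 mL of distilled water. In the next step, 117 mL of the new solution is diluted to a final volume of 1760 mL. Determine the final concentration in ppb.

Overall dilution factor = 1000 × 12 × 249.6 × 15.04 = 4.51 × 10⁷.
615 ppm / 4.51 × 10⁷ = 1.37 × 10⁻⁵ ppm = 0.0137 ppb.

0.0137 ppb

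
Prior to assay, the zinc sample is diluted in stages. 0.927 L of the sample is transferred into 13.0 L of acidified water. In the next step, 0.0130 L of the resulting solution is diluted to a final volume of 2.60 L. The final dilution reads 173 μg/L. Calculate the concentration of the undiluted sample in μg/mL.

520 μg/mL

Overall dilution factor = 15.02 × 200 = 3005.
Original = 173 μg/L × 3005 = 5.20 × 10⁵ μg/L = 520 μg/mL.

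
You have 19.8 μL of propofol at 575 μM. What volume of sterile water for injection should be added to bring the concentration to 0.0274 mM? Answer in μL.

396 μL

0.0274 mM = 27.4 μM.
V₂ = C₁V₁/C₂ = 575 × 19.8 / 27.4 = 416 μL.
Diluent to add = V₂ − V₁ = 416 − 19.8 = 396 μL.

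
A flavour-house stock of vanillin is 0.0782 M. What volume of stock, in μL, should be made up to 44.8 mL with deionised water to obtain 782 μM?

782 μM = 7.82 × 10⁻⁴ M.
V₁ = C₂V₂/C₁ = 7.82 × 10⁻⁴ × 44.8 / 0.0782 = 0.448 mL = 448 μL.

448 μL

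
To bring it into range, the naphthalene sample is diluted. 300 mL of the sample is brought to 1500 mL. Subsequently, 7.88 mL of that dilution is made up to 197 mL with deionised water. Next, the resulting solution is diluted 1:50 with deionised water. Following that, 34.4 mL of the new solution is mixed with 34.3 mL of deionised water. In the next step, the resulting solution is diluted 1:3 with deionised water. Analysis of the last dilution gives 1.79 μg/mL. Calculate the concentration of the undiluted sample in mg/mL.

Overall dilution factor = 5 × 25 × 50 × 1.997 × 3 = 3.74 × 10⁴.
Original = 1.79 μg/mL × 3.74 × 10⁴ = 6.70 × 10⁴ μg/mL = 67.0 mg/mL.

67.0 mg/mL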